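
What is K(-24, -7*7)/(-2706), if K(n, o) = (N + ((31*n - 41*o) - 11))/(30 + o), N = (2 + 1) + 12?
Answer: 423/17138 ≈ 0.024682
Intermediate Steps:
N = 15 (N = 3 + 12 = 15)
K(n, o) = (4 - 41*o + 31*n)/(30 + o) (K(n, o) = (15 + ((31*n - 41*o) - 11))/(30 + o) = (15 + ((-41*o + 31*n) - 11))/(30 + o) = (15 + (-11 - 41*o + 31*n))/(30 + o) = (4 - 41*o + 31*n)/(30 + o))
K(-24, -7*7)/(-2706) = ((4 - (-287)*7 + 31*(-24))/(30 - 7*7))/(-2706) = ((4 - 41*(-49) - 744)/(30 - 49))*(-1/2706) = ((4 + 2009 - 744)/(-19))*(-1/2706) = -1/19*1269*(-1/2706) = -1269/19*(-1/2706) = 423/17138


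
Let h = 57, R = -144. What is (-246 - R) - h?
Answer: -159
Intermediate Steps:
(-246 - R) - h = (-246 - 1*(-144)) - 1*57 = (-246 + 144) - 57 = -102 - 57 = -159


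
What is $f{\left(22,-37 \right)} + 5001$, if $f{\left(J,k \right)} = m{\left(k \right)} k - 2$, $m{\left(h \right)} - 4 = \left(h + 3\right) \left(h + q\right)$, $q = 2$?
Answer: $-39179$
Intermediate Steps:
$m{\left(h \right)} = 4 + \left(2 + h\right) \left(3 + h\right)$ ($m{\left(h \right)} = 4 + \left(h + 3\right) \left(h + 2\right) = 4 + \left(3 + h\right) \left(2 + h\right) = 4 + \left(2 + h\right) \left(3 + h\right)$)
$f{\left(J,k \right)} = -2 + k \left(10 + k^{2} + 5 k\right)$ ($f{\left(J,k \right)} = \left(10 + k^{2} + 5 k\right) k - 2 = k \left(10 + k^{2} + 5 k\right) - 2 = -2 + k \left(10 + k^{2} + 5 k\right)$)
$f{\left(22,-37 \right)} + 5001 = \left(-2 - 37 \left(10 + \left(-37\right)^{2} + 5 \left(-37\right)\right)\right) + 5001 = \left(-2 - 37 \left(10 + 1369 - 185\right)\right) + 5001 = \left(-2 - 44178\right) + 5001 = -44180 + 5001 = -39179$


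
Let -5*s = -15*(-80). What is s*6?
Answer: -1440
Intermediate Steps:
s = -240 (s = -(-3)*(-80) = -⅕*1200 = -240)
s*6 = -240*6 = -1440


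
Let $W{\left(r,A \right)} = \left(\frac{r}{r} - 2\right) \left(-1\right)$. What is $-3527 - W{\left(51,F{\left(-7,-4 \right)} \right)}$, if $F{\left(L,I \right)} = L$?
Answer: $-3528$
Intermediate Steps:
$W{\left(r,A \right)} = 1$ ($W{\left(r,A \right)} = \left(1 - 2\right) \left(-1\right) = \left(-1\right) \left(-1\right) = 1$)
$-3527 - W{\left(51,F{\left(-7,-4 \right)} \right)} = -3527 - 1 = -3528$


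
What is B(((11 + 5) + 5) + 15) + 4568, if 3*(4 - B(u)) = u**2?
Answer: 4140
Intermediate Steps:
B(u) = 4 - u**2/3
B(((11 + 5) + 5) + 15) + 4568 = (4 - (((11 + 5) + 5) + 15)**2/3) + 4568 = (4 - ((16 + 5) + 15)**2/3) + 4568 = (4 - (21 + 15)**2/3) + 4568 = (4 - 1/3*36**2) + 4568 = (4 - 1/3*1296) + 4568 = (4 - 432) + 4568 = -428 + 4568 = 4140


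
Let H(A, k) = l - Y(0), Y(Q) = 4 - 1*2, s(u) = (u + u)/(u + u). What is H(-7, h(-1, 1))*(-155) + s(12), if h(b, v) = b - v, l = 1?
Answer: 156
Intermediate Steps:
s(u) = 1 (s(u) = (2*u)/((2*u)) = (2*u)*(1/(2*u)) = 1)
Y(Q) = 2 (Y(Q) = 4 - 2 = 2)
H(A, k) = -1 (H(A, k) = 1 - 1*2 = 1 - 2 = -1)
H(-7, h(-1, 1))*(-155) + s(12) = -1*(-155) + 1 = 155 + 1 = 156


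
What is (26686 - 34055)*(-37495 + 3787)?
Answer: 248394252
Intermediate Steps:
(26686 - 34055)*(-37495 + 3787) = -7369*(-33708) = 248394252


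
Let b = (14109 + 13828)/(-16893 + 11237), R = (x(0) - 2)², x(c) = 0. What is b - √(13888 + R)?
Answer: -3991/808 - 2*√3473 ≈ -122.80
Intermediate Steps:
R = 4 (R = (0 - 2)² = (-2)² = 4)
b = -3991/808 (b = 27937/(-5656) = 27937*(-1/5656) = -3991/808 ≈ -4.9394)
b - √(13888 + R) = -3991/808 - √(13888 + 4) = -3991/808 - √13892 = -3991/808 - 2*√3473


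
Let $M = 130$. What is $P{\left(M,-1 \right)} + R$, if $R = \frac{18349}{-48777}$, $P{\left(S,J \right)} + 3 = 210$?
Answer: $\frac{10078490}{48777} \approx 206.62$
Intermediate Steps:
$P{\left(S,J \right)} = 207$ ($P{\left(S,J \right)} = -3 + 210 = 207$)
$R = - \frac{18349}{48777}$ ($R = 18349 \left(- \frac{1}{48777}\right) = - \frac{18349}{48777} \approx -0.37618$)
$P{\left(M,-1 \right)} + R = 207 - \frac{18349}{48777} = \frac{10078490}{48777}$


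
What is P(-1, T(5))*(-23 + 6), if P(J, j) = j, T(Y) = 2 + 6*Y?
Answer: -544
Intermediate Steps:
P(-1, T(5))*(-23 + 6) = (2 + 6*5)*(-23 + 6) = (2 + 30)*(-17) = 32*(-17) = -544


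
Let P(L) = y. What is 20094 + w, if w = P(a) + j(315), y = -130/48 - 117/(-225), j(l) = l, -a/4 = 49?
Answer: 12244087/600 ≈ 20407.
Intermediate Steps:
a = -196 (a = -4*49 = -196)
y = -1313/600 (y = -130*1/48 - 117*(-1/225) = -65/24 + 13/25 = -1313/600 ≈ -2.1883)
P(L) = -1313/600
w = 187687/600 (w = -1313/600 + 315 = 187687/600 ≈ 312.81)
20094 + w = 20094 + 187687/600 = 12244087/600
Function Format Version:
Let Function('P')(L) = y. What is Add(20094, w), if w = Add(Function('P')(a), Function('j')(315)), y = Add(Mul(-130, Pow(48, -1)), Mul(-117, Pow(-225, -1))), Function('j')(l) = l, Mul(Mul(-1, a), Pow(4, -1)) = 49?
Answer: Rational(12244087, 600) ≈ 20407.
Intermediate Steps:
a = -196 (a = Mul(-4, 49) = -196)
y = Rational(-1313, 600) (y = Add(Mul(-130, Rational(1, 48)), Mul(-117, Rational(-1, 225))) = Add(Rational(-65, 24), Rational(13, 25)) = Rational(-1313, 600) ≈ -2.1883)
Function('P')(L) = Rational(-1313, 600)
w = Rational(187687, 600) (w = Add(Rational(-1313, 600), 315) = Rational(187687, 600) ≈ 312.81)
Add(20094, w) = Add(20094, Rational(187687, 600)) = Rational(12244087, 600)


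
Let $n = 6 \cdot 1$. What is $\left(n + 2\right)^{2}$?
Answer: $64$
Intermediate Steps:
$n = 6$
$\left(n + 2\right)^{2} = \left(6 + 2\right)^{2} = 8^{2} = 64$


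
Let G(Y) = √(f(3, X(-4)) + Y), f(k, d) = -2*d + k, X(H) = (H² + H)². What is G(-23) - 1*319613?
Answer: -319613 + 2*I*√77 ≈ -3.1961e+5 + 17.55*I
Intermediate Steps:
X(H) = (H + H²)²
f(k, d) = k - 2*d
G(Y) = √(-285 + Y) (G(Y) = √((3 - 2*(-4)²*(1 - 4)²) + Y) = √((3 - 32*(-3)²) + Y) = √((3 - 32*9) + Y) = √((3 - 2*144) + Y) = √((3 - 288) + Y) = √(-285 + Y))
G(-23) - 1*319613 = √(-285 - 23) - 1*319613 = √(-308) - 319613 = 2*I*√77 - 319613 = -319613 + 2*I*√77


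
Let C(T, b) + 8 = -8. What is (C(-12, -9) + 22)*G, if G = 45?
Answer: 270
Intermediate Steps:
C(T, b) = -16 (C(T, b) = -8 - 8 = -16)
(C(-12, -9) + 22)*G = (-16 + 22)*45 = 6*45 = 270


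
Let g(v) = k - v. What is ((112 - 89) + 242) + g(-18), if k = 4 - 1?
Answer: 286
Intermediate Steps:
k = 3
g(v) = 3 - v
((112 - 89) + 242) + g(-18) = ((112 - 89) + 242) + (3 - 1*(-18)) = (23 + 242) + (3 + 18) = 265 + 21 = 286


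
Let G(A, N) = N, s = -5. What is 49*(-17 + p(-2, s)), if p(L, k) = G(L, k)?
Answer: -1078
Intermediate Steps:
p(L, k) = k
49*(-17 + p(-2, s)) = 49*(-17 - 5) = 49*(-22) = -1078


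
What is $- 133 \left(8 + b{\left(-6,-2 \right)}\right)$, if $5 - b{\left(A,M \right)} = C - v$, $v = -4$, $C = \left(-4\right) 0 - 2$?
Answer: $-1463$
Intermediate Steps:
$C = -2$ ($C = 0 - 2 = -2$)
$b{\left(A,M \right)} = 3$ ($b{\left(A,M \right)} = 5 - \left(-2 - -4\right) = 5 - \left(-2 + 4\right) = 5 - 2 = 3$)
$- 133 \left(8 + b{\left(-6,-2 \right)}\right) = - 133 \left(8 + 3\right) = \left(-133\right) 11 = -1463$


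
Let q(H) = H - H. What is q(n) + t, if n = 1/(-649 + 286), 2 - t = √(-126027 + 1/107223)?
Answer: 2 - 2*I*√362225912645865/107223 ≈ 2.0 - 355.0*I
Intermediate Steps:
t = 2 - 2*I*√362225912645865/107223 (t = 2 - √(-126027 + 1/107223) = 2 - √(-13512993020/107223) = 2 - 2*I*√362225912645865/107223 ≈ 2.0 - 355.0*I)
n = -1/363 (n = 1/(-363) = -1/363 ≈ -0.0027548)
q(H) = 0
q(n) + t = 0 + (2 - 2*I*√362225912645865/107223) = 2 - 2*I*√362225912645865/107223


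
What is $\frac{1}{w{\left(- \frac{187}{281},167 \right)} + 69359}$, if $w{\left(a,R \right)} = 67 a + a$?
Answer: $\frac{281}{19477163} \approx 1.4427 \cdot 10^{-5}$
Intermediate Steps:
$w{\left(a,R \right)} = 68 a$
$\frac{1}{w{\left(- \frac{187}{281},167 \right)} + 69359} = \frac{1}{68 \left(- \frac{187}{281}\right) + 69359} = \frac{1}{- \frac{12716}{281} + 69359} = \frac{1}{\frac{19477163}{281}} = \frac{281}{19477163}$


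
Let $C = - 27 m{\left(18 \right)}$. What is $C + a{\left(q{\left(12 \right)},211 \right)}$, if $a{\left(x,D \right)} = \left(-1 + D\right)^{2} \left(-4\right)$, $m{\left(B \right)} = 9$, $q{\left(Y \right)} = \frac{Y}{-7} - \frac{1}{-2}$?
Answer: $-176643$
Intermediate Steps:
$q{\left(Y \right)} = \frac{1}{2} - \frac{Y}{7}$ ($q{\left(Y \right)} = Y \left(- \frac{1}{7}\right) - - \frac{1}{2} = - \frac{Y}{7} + \frac{1}{2} = \frac{1}{2} - \frac{Y}{7}$)
$a{\left(x,D \right)} = - 4 \left(-1 + D\right)^{2}$
$C = -243$ ($C = \left(-27\right) 9 = -243$)
$C + a{\left(q{\left(12 \right)},211 \right)} = -243 - 4 \left(-1 + 211\right)^{2} = -243 - 4 \cdot 210^{2} = -243 - 176400 = -176643$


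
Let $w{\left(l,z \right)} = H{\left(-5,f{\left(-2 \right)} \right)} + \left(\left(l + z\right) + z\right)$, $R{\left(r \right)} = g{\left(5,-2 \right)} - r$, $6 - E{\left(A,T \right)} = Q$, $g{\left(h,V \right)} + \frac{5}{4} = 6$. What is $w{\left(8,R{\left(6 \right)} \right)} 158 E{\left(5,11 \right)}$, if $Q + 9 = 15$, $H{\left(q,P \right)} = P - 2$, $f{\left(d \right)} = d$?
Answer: $0$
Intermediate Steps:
$H{\left(q,P \right)} = -2 + P$
$g{\left(h,V \right)} = \frac{19}{4}$ ($g{\left(h,V \right)} = - \frac{5}{4} + 6 = \frac{19}{4}$)
$Q = 6$ ($Q = -9 + 15 = 6$)
$E{\left(A,T \right)} = 0$ ($E{\left(A,T \right)} = 6 - 6 = 0$)
$R{\left(r \right)} = \frac{19}{4} - r$
$w{\left(l,z \right)} = -4 + l + 2 z$ ($w{\left(l,z \right)} = \left(-2 - 2\right) + \left(\left(l + z\right) + z\right) = -4 + \left(l + 2 z\right) = -4 + l + 2 z$)
$w{\left(8,R{\left(6 \right)} \right)} 158 E{\left(5,11 \right)} = \left(-4 + 8 + 2 \left(\frac{19}{4} - 6\right)\right) 158 \cdot 0 = \left(-4 + 8 + 2 \left(- \frac{5}{4}\right)\right) 158 \cdot 0 = \left(-4 + 8 - \frac{5}{2}\right) 158 \cdot 0 = \frac{3}{2} \cdot 158 \cdot 0 = 237 \cdot 0 = 0$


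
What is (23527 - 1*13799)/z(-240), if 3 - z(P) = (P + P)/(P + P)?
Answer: 4864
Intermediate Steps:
z(P) = 2 (z(P) = 3 - (P + P)/(P + P) = 3 - 2*P/(2*P) = 3 - 2*P*1/(2*P) = 3 - 1*1 = 3 - 1 = 2)
(23527 - 1*13799)/z(-240) = (23527 - 1*13799)/2 = (23527 - 13799)*(½) = 9728*(½) = 4864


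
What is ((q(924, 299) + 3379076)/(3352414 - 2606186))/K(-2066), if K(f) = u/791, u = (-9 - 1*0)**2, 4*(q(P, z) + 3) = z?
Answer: 1527374783/34539696 ≈ 44.221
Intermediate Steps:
q(P, z) = -3 + z/4
u = 81 (u = (-9 + 0)**2 = (-9)**2 = 81)
K(f) = 81/791
((q(924, 299) + 3379076)/(3352414 - 2606186))/K(-2066) = (((-3 + (1/4)*299) + 3379076)/(3352414 - 2606186))/(81/791) = (((-3 + 299/4) + 3379076)/746228)*(791/81) = ((287/4 + 3379076)*(1/746228))*(791/81) = ((13516591/4)*(1/746228))*(791/81) = (13516591/2984912)*(791/81) = 1527374783/34539696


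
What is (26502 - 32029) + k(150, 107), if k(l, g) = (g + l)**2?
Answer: 60522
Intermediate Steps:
(26502 - 32029) + k(150, 107) = (26502 - 32029) + (107 + 150)**2 = -5527 + 257**2 = -5527 + 66049 = 60522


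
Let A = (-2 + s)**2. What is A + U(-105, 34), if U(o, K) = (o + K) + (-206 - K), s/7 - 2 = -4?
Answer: -55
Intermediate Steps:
s = -14 (s = 14 + 7*(-4) = 14 - 28 = -14)
A = 256 (A = (-2 - 14)**2 = (-16)**2 = 256)
U(o, K) = -206 + o (U(o, K) = (K + o) + (-206 - K) = -206 + o)
A + U(-105, 34) = 256 + (-206 - 105) = 256 - 311 = -55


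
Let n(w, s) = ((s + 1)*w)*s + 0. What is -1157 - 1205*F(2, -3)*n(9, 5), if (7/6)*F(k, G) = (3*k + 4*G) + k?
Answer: 7800301/7 ≈ 1.1143e+6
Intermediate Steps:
F(k, G) = 24*G/7 + 24*k/7 (F(k, G) = 6*((3*k + 4*G) + k)/7 = 6*(4*G + 4*k)/7 = 24*G/7 + 24*k/7)
n(w, s) = s*w*(1 + s) (n(w, s) = ((1 + s)*w)*s + 0 = (w*(1 + s))*s + 0 = s*w*(1 + s) + 0 = s*w*(1 + s))
-1157 - 1205*F(2, -3)*n(9, 5) = -1157 - 1205*((24/7)*(-3) + (24/7)*2)*5*9*(1 + 5) = -1157 - 1205*(-72/7 + 48/7)*5*9*6 = -1157 - (-28920)*270/7 = -1157 - 1205*(-6480/7) = -1157 + 7808400/7 = 7800301/7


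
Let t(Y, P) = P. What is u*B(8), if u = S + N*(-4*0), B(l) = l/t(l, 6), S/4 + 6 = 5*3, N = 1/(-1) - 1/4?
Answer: 48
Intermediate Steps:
N = -5/4 (N = 1*(-1) - 1*¼ = -1 - ¼ = -5/4 ≈ -1.2500)
S = 36 (S = -24 + 4*(5*3) = -24 + 4*15 = -24 + 60 = 36)
B(l) = l/6
u = 36 (u = 36 - (-5)*0 = 36 - 5/4*0 = 36 + 0 = 36)
u*B(8) = 36*((⅙)*8) = 36*(4/3) = 48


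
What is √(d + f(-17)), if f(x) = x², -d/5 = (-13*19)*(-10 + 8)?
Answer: I*√2181 ≈ 46.701*I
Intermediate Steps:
d = -2470 (d = -5*(-13*19)*(-10 + 8) = -(-1235)*(-2) = -5*494 = -2470)
√(d + f(-17)) = √(-2470 + (-17)²) = √(-2470 + 289) = √(-2181) = I*√2181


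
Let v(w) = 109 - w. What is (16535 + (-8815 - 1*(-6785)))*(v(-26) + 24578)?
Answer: 358462065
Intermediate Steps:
(16535 + (-8815 - 1*(-6785)))*(v(-26) + 24578) = (16535 + (-8815 - 1*(-6785)))*((109 - 1*(-26)) + 24578) = (16535 + (-8815 + 6785))*((109 + 26) + 24578) = (16535 - 2030)*(135 + 24578) = 14505*24713 = 358462065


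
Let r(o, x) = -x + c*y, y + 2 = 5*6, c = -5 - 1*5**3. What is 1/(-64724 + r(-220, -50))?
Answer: -1/68314 ≈ -1.4638e-5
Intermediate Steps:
c = -130 (c = -5 - 1*125 = -5 - 125 = -130)
y = 28 (y = -2 + 5*6 = -2 + 30 = 28)
r(o, x) = -3640 - x (r(o, x) = -x - 130*28 = -x - 3640 = -3640 - x)
1/(-64724 + r(-220, -50)) = 1/(-64724 + (-3640 - 1*(-50))) = 1/(-64724 + (-3640 + 50)) = 1/(-64724 - 3590) = 1/(-68314) = -1/68314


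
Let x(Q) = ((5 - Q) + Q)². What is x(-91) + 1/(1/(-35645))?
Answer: -35620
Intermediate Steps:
x(Q) = 25 (x(Q) = 5² = 25)
x(-91) + 1/(1/(-35645)) = 25 + 1/(1/(-35645)) = 25 + 1/(-1/35645) = 25 - 35645 = -35620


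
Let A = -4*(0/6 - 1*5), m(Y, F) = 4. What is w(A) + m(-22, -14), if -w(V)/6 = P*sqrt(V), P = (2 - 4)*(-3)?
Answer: 4 - 72*sqrt(5) ≈ -157.00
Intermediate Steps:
A = 20 (A = -4*(0*(1/6) - 5) = -4*(0 - 5) = -4*(-5) = 20)
P = 6 (P = -2*(-3) = 6)
w(V) = -36*sqrt(V)
w(A) + m(-22, -14) = -72*sqrt(5) + 4 = 4 - 72*sqrt(5)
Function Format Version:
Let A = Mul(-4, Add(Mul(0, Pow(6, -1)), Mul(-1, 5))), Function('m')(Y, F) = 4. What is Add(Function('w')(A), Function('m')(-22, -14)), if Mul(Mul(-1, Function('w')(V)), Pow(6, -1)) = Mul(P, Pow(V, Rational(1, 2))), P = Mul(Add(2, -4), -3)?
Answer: Add(4, Mul(-72, Pow(5, Rational(1, 2)))) ≈ -157.00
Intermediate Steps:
A = 20 (A = Mul(-4, Add(Mul(0, Rational(1, 6)), -5)) = Mul(-4, Add(0, -5)) = Mul(-4, -5) = 20)
P = 6 (P = Mul(-2, -3) = 6)
Function('w')(V) = Mul(-36, Pow(V, Rational(1, 2))) (Function('w')(V) = Mul(-6, Mul(6, Pow(V, Rational(1, 2)))) = Mul(-36, Pow(V, Rational(1, 2))))
Add(Function('w')(A), Function('m')(-22, -14)) = Add(Mul(-36, Pow(20, Rational(1, 2))), 4) = Add(Mul(-36, Mul(2, Pow(5, Rational(1, 2)))), 4) = Add(Mul(-72, Pow(5, Rational(1, 2))), 4) = Add(4, Mul(-72, Pow(5, Rational(1, 2))))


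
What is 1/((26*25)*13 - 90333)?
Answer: -1/81883 ≈ -1.2213e-5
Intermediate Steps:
1/((26*25)*13 - 90333) = 1/(650*13 - 90333) = 1/(8450 - 90333) = 1/(-81883) = -1/81883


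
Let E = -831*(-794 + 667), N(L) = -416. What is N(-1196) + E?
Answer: 105121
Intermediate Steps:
E = 105537 (E = -831*(-127) = 105537)
N(-1196) + E = -416 + 105537 = 105121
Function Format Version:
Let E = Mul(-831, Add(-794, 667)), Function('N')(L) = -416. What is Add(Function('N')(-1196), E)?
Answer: 105121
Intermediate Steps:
E = 105537 (E = Mul(-831, -127) = 105537)
Add(Function('N')(-1196), E) = Add(-416, 105537) = 105121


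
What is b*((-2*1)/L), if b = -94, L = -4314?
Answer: -94/2157 ≈ -0.043579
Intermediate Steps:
b*((-2*1)/L) = -94*(-2*1)/(-4314) = -(-188)*(-1)/4314 = -94*1/2157 = -94/2157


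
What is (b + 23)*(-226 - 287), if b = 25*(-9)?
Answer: 103626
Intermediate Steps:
b = -225
(b + 23)*(-226 - 287) = (-225 + 23)*(-226 - 287) = -202*(-513) = 103626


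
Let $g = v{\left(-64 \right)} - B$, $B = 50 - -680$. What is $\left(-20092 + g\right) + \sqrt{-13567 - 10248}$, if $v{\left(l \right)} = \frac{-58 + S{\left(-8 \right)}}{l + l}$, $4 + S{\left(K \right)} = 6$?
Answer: $- \frac{333145}{16} + i \sqrt{23815} \approx -20822.0 + 154.32 i$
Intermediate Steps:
$B = 730$ ($B = 50 + 680 = 730$)
$S{\left(K \right)} = 2$ ($S{\left(K \right)} = -4 + 6 = 2$)
$v{\left(l \right)} = - \frac{28}{l}$ ($v{\left(l \right)} = \frac{-58 + 2}{l + l} = - \frac{56}{2 l} = - 56 \frac{1}{2 l} = - \frac{28}{l}$)
$g = - \frac{11673}{16}$ ($g = - \frac{28}{-64} - 730 = \left(-28\right) \left(- \frac{1}{64}\right) - 730 = \frac{7}{16} - 730 = - \frac{11673}{16} \approx -729.56$)
$\left(-20092 + g\right) + \sqrt{-13567 - 10248} = \left(-20092 - \frac{11673}{16}\right) + \sqrt{-13567 - 10248} = - \frac{333145}{16} + \sqrt{-23815} = - \frac{333145}{16} + i \sqrt{23815}$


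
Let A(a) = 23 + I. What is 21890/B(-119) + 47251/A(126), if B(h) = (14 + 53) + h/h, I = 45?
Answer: 69141/68 ≈ 1016.8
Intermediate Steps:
A(a) = 68 (A(a) = 23 + 45 = 68)
B(h) = 68 (B(h) = 67 + 1 = 68)
21890/B(-119) + 47251/A(126) = 21890/68 + 47251/68 = 21890*(1/68) + 47251*(1/68) = 10945/34 + 47251/68 = 69141/68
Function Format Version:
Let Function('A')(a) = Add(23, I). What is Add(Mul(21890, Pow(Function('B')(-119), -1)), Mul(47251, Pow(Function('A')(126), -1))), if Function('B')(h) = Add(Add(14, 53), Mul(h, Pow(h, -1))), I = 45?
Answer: Rational(69141, 68) ≈ 1016.8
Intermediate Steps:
Function('A')(a) = 68 (Function('A')(a) = Add(23, 45) = 68)
Function('B')(h) = 68 (Function('B')(h) = Add(67, 1) = 68)
Add(Mul(21890, Pow(Function('B')(-119), -1)), Mul(47251, Pow(Function('A')(126), -1))) = Add(Mul(21890, Pow(68, -1)), Mul(47251, Pow(68, -1))) = Add(Mul(21890, Rational(1, 68)), Mul(47251, Rational(1, 68))) = Add(Rational(10945, 34), Rational(47251, 68)) = Rational(69141, 68)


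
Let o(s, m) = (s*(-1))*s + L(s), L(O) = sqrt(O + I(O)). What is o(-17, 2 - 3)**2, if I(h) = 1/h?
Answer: (4913 - I*sqrt(4930))**2/289 ≈ 83504.0 - 2387.3*I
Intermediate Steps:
I(h) = 1/h
L(O) = sqrt(O + 1/O)
o(s, m) = sqrt(s + 1/s) - s**2 (o(s, m) = (s*(-1))*s + sqrt(s + 1/s) = (-s)*s + sqrt(s + 1/s) = -s**2 + sqrt(s + 1/s) = sqrt(s + 1/s) - s**2)
o(-17, 2 - 3)**2 = (sqrt(-17 + 1/(-17)) - 1*(-17)**2)**2 = (sqrt(-17 - 1/17) - 1*289)**2 = (sqrt(-290/17) - 289)**2 = (I*sqrt(4930)/17 - 289)**2 = (-289 + I*sqrt(4930)/17)**2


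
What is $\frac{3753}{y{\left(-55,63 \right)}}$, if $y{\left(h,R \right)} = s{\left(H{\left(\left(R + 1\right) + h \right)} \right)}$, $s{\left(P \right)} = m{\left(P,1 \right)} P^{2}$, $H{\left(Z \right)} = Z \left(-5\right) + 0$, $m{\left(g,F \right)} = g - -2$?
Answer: $- \frac{139}{3225} \approx -0.043101$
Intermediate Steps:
$m{\left(g,F \right)} = 2 + g$ ($m{\left(g,F \right)} = g + 2 = 2 + g$)
$H{\left(Z \right)} = - 5 Z$ ($H{\left(Z \right)} = - 5 Z + 0 = - 5 Z$)
$s{\left(P \right)} = P^{2} \left(2 + P\right)$ ($s{\left(P \right)} = \left(2 + P\right) P^{2} = P^{2} \left(2 + P\right)$)
$y{\left(h,R \right)} = \left(-5 - 5 R - 5 h\right)^{2} \left(-3 - 5 R - 5 h\right)$ ($y{\left(h,R \right)} = \left(- 5 \left(\left(R + 1\right) + h\right)\right)^{2} \left(2 - 5 \left(\left(R + 1\right) + h\right)\right) = \left(- 5 \left(\left(1 + R\right) + h\right)\right)^{2} \left(2 - 5 \left(\left(1 + R\right) + h\right)\right) = \left(- 5 \left(1 + R + h\right)\right)^{2} \left(2 - 5 \left(1 + R + h\right)\right) = \left(-5 - 5 R - 5 h\right)^{2} \left(2 - \left(5 + 5 R + 5 h\right)\right) = \left(-5 - 5 R - 5 h\right)^{2} \left(-3 - 5 R - 5 h\right)$)
$\frac{3753}{y{\left(-55,63 \right)}} = \frac{3753}{\left(1 + 63 - 55\right)^{2} \left(-75 - 7875 - -6875\right)} = \frac{3753}{9^{2} \left(-75 - 7875 + 6875\right)} = \frac{3753}{81 \left(-1075\right)} = \frac{3753}{-87075} = 3753 \left(- \frac{1}{87075}\right) = - \frac{139}{3225}$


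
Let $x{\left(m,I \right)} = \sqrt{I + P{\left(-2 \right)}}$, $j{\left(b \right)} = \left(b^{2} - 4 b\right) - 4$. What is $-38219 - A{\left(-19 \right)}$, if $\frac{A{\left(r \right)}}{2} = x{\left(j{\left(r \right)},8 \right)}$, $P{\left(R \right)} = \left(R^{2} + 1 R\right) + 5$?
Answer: $-38219 - 2 \sqrt{15} \approx -38227.0$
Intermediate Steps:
$P{\left(R \right)} = 5 + R + R^{2}$ ($P{\left(R \right)} = \left(R^{2} + R\right) + 5 = \left(R + R^{2}\right) + 5 = 5 + R + R^{2}$)
$j{\left(b \right)} = -4 + b^{2} - 4 b$
$x{\left(m,I \right)} = \sqrt{7 + I}$ ($x{\left(m,I \right)} = \sqrt{I + \left(5 - 2 + \left(-2\right)^{2}\right)} = \sqrt{I + \left(5 - 2 + 4\right)} = \sqrt{I + 7} = \sqrt{7 + I}$)
$A{\left(r \right)} = 2 \sqrt{15}$ ($A{\left(r \right)} = 2 \sqrt{7 + 8} = 2 \sqrt{15}$)
$-38219 - A{\left(-19 \right)} = -38219 - 2 \sqrt{15}$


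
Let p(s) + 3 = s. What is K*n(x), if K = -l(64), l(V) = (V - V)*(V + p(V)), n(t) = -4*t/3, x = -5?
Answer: 0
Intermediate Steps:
p(s) = -3 + s
n(t) = -4*t/3
l(V) = 0 (l(V) = (V - V)*(V + (-3 + V)) = 0*(-3 + 2*V) = 0)
K = 0 (K = -1*0 = 0)
K*n(x) = 0*(-4/3*(-5)) = 0*(20/3) = 0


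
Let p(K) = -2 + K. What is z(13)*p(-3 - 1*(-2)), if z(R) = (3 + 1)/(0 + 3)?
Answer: -4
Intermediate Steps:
z(R) = 4/3
z(13)*p(-3 - 1*(-2)) = 4*(-2 + (-3 - 1*(-2)))/3 = 4*(-2 + (-3 + 2))/3 = 4*(-2 - 1)/3 = (4/3)*(-3) = -4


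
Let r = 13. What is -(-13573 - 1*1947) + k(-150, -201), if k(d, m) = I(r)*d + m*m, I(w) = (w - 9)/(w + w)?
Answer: 726673/13 ≈ 55898.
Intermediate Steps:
I(w) = (-9 + w)/(2*w) (I(w) = (-9 + w)/((2*w)) = (-9 + w)*(1/(2*w)) = (-9 + w)/(2*w))
k(d, m) = m**2 + 2*d/13 (k(d, m) = ((1/2)*(-9 + 13)/13)*d + m*m = ((1/2)*(1/13)*4)*d + m**2 = 2*d/13 + m**2 = m**2 + 2*d/13)
-(-13573 - 1*1947) + k(-150, -201) = -(-13573 - 1*1947) + ((-201)**2 + (2/13)*(-150)) = -(-13573 - 1947) + (40401 - 300/13) = -1*(-15520) + 524913/13 = 15520 + 524913/13 = 726673/13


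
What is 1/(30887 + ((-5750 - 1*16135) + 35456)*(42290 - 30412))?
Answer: 1/161227225 ≈ 6.2024e-9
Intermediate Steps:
1/(30887 + ((-5750 - 1*16135) + 35456)*(42290 - 30412)) = 1/(30887 + ((-5750 - 16135) + 35456)*11878) = 1/(30887 + (-21885 + 35456)*11878) = 1/(30887 + 13571*11878) = 1/(30887 + 161196338) = 1/161227225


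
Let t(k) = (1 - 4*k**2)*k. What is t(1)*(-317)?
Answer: 951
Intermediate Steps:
t(k) = k*(1 - 4*k**2)
t(1)*(-317) = (1 - 4*1**3)*(-317) = (1 - 4*1)*(-317) = (1 - 4)*(-317) = -3*(-317) = 951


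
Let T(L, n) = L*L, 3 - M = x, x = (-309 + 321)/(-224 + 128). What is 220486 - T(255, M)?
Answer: 155461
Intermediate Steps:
x = -⅛ (x = 12/(-96) = 12*(-1/96) = -⅛ ≈ -0.12500)
M = 25/8 (M = 3 - 1*(-⅛) = 3 + ⅛ = 25/8 ≈ 3.1250)
T(L, n) = L²
220486 - T(255, M) = 220486 - 1*255² = 220486 - 1*65025 = 220486 - 65025 = 155461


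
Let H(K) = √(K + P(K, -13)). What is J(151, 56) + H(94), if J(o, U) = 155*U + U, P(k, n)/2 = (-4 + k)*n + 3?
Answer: 8736 + 8*I*√35 ≈ 8736.0 + 47.329*I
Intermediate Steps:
P(k, n) = 6 + 2*n*(-4 + k) (P(k, n) = 2*((-4 + k)*n + 3) = 2*(n*(-4 + k) + 3) = 2*(3 + n*(-4 + k)) = 6 + 2*n*(-4 + k))
H(K) = √(110 - 25*K) (H(K) = √(K + (6 - 8*(-13) + 2*K*(-13))) = √(K + (6 + 104 - 26*K)) = √(K + (110 - 26*K)) = √(110 - 25*K))
J(o, U) = 156*U
J(151, 56) + H(94) = 156*56 + √(110 - 25*94) = 8736 + √(110 - 2350) = 8736 + √(-2240) = 8736 + 8*I*√35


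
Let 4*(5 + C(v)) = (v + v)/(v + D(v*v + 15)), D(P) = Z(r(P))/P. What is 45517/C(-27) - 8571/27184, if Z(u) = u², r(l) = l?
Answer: -591466275013/65214416 ≈ -9069.6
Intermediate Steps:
D(P) = P (D(P) = P²/P = P)
C(v) = -5 + v/(2*(15 + v + v²)) (C(v) = -5 + ((v + v)/(v + (v*v + 15)))/4 = -5 + ((2*v)/(v + (v² + 15)))/4 = -5 + ((2*v)/(v + (15 + v²)))/4 = -5 + ((2*v)/(15 + v + v²))/4 = -5 + (2*v/(15 + v + v²))/4 = -5 + v/(2*(15 + v + v²)))
45517/C(-27) - 8571/27184 = 45517/(((-75 - 5*(-27)² - 9/2*(-27))/(15 - 27 + (-27)²))) - 8571/27184 = 45517/(((-75 - 5*729 + 243/2)/(15 - 27 + 729))) - 8571*1/27184 = 45517/(((-75 - 3645 + 243/2)/717)) - 8571/27184 = 45517/(((1/717)*(-7197/2))) - 8571/27184 = 45517/(-2399/478) - 8571/27184 = 45517*(-478/2399) - 8571/27184 = -21757126/2399 - 8571/27184 = -591466275013/65214416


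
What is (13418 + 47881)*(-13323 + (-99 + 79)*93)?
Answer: -930702717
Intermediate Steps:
(13418 + 47881)*(-13323 + (-99 + 79)*93) = 61299*(-13323 - 20*93) = 61299*(-13323 - 1860) = 61299*(-15183) = -930702717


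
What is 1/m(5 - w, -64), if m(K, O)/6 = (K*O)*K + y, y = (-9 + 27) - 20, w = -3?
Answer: -1/24588 ≈ -4.0670e-5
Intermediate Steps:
y = -2 (y = 18 - 20 = -2)
m(K, O) = -12 + 6*O*K² (m(K, O) = 6*((K*O)*K - 2) = 6*(O*K² - 2) = 6*(-2 + O*K²) = -12 + 6*O*K²)
1/m(5 - w, -64) = 1/(-12 + 6*(-64)*(5 - 1*(-3))²) = 1/(-12 + 6*(-64)*(5 + 3)²) = 1/(-12 + 6*(-64)*8²) = 1/(-12 + 6*(-64)*64) = 1/(-12 - 24576) = 1/(-24588) = -1/24588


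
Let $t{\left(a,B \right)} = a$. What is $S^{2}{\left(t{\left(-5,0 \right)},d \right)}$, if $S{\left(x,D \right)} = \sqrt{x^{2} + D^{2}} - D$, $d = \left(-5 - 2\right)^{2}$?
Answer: $\left(49 - \sqrt{2426}\right)^{2} \approx 0.06474$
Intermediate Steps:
$d = 49$ ($d = \left(-7\right)^{2} = 49$)
$S{\left(x,D \right)} = \sqrt{D^{2} + x^{2}} - D$
$S^{2}{\left(t{\left(-5,0 \right)},d \right)} = \left(\sqrt{49^{2} + \left(-5\right)^{2}} - 49\right)^{2} = \left(\sqrt{2401 + 25} - 49\right)^{2} = \left(\sqrt{2426} - 49\right)^{2} = \left(-49 + \sqrt{2426}\right)^{2}$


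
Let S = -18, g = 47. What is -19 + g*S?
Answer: -865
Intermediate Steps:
-19 + g*S = -19 + 47*(-18) = -19 - 846 = -865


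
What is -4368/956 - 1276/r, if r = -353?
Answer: -80512/84367 ≈ -0.95431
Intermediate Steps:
-4368/956 - 1276/r = -4368/956 - 1276/(-353) = -4368*1/956 - 1276*(-1/353) = -1092/239 + 1276/353 = -80512/84367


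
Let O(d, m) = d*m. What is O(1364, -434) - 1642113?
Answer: -2234089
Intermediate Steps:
O(1364, -434) - 1642113 = 1364*(-434) - 1642113 = -591976 - 1642113 = -2234089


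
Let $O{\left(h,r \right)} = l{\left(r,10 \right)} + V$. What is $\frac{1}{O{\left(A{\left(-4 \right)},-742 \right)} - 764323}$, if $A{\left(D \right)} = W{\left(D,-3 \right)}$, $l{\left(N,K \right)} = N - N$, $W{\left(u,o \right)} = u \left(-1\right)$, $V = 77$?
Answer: $- \frac{1}{764246} \approx -1.3085 \cdot 10^{-6}$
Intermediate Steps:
$W{\left(u,o \right)} = - u$
$l{\left(N,K \right)} = 0$
$A{\left(D \right)} = - D$
$O{\left(h,r \right)} = 77$ ($O{\left(h,r \right)} = 0 + 77 = 77$)
$\frac{1}{O{\left(A{\left(-4 \right)},-742 \right)} - 764323} = \frac{1}{77 - 764323} = \frac{1}{-764246} = - \frac{1}{764246}$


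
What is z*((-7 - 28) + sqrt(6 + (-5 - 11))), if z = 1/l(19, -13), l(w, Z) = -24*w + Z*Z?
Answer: 5/41 - I*sqrt(10)/287 ≈ 0.12195 - 0.011018*I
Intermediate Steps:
l(w, Z) = Z**2 - 24*w (l(w, Z) = -24*w + Z**2 = Z**2 - 24*w)
z = -1/287 (z = 1/((-13)**2 - 24*19) = 1/(169 - 456) = 1/(-287) = -1/287 ≈ -0.0034843)
z*((-7 - 28) + sqrt(6 + (-5 - 11))) = -((-7 - 28) + sqrt(6 + (-5 - 11)))/287 = -(-35 + sqrt(6 - 16))/287 = -(-35 + sqrt(-10))/287 = -(-35 + I*sqrt(10))/287 = 5/41 - I*sqrt(10)/287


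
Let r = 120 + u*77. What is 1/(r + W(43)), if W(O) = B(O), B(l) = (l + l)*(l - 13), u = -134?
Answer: -1/7618 ≈ -0.00013127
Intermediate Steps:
r = -10198 (r = 120 - 134*77 = 120 - 10318 = -10198)
B(l) = 2*l*(-13 + l) (B(l) = (2*l)*(-13 + l) = 2*l*(-13 + l))
W(O) = 2*O*(-13 + O)
1/(r + W(43)) = 1/(-10198 + 2*43*(-13 + 43)) = 1/(-10198 + 2*43*30) = 1/(-10198 + 2580) = 1/(-7618) = -1/7618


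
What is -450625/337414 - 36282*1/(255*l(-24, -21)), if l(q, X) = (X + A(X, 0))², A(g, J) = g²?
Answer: -34493632321/25812171000 ≈ -1.3363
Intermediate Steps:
l(q, X) = (X + X²)²
-450625/337414 - 36282*1/(255*l(-24, -21)) = -450625/337414 - 36282*1/(112455*(1 - 21)²) = -450625*1/337414 - 36282/(255*(441*(-20)²)) = -64375/48202 - 36282/(255*(441*400)) = -64375/48202 - 36282/(255*176400) = -64375/48202 - 36282/44982000 = -64375/48202 - 36282*1/44982000 = -64375/48202 - 6047/7497000 = -34493632321/25812171000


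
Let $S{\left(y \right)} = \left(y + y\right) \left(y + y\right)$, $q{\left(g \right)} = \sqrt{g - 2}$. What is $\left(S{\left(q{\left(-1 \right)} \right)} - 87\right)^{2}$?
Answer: $9801$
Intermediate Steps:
$q{\left(g \right)} = \sqrt{-2 + g}$
$S{\left(y \right)} = 4 y^{2}$ ($S{\left(y \right)} = 2 y 2 y = 4 y^{2}$)
$\left(S{\left(q{\left(-1 \right)} \right)} - 87\right)^{2} = \left(4 \left(\sqrt{-2 - 1}\right)^{2} - 87\right)^{2} = \left(4 \left(\sqrt{-3}\right)^{2} - 87\right)^{2} = \left(4 \left(i \sqrt{3}\right)^{2} - 87\right)^{2} = \left(4 \left(-3\right) - 87\right)^{2} = \left(-12 - 87\right)^{2} = \left(-99\right)^{2} = 9801$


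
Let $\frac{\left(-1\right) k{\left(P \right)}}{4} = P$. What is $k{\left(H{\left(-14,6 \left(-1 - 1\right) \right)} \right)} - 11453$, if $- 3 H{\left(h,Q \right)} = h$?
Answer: $- \frac{34415}{3} \approx -11472.0$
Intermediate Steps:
$H{\left(h,Q \right)} = - \frac{h}{3}$
$k{\left(P \right)} = - 4 P$
$k{\left(H{\left(-14,6 \left(-1 - 1\right) \right)} \right)} - 11453 = - 4 \left(\left(- \frac{1}{3}\right) \left(-14\right)\right) - 11453 = \left(-4\right) \frac{14}{3} - 11453 = - \frac{56}{3} - 11453 = - \frac{34415}{3}$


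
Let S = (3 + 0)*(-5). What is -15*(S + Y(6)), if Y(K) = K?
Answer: 135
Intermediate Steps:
S = -15 (S = 3*(-5) = -15)
-15*(S + Y(6)) = -15*(-15 + 6) = -15*(-9) = 135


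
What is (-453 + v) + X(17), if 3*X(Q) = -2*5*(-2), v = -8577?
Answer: -27070/3 ≈ -9023.3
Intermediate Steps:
X(Q) = 20/3 (X(Q) = (-2*5*(-2))/3 = (-10*(-2))/3 = (⅓)*20 = 20/3)
(-453 + v) + X(17) = (-453 - 8577) + 20/3 = -9030 + 20/3 = -27070/3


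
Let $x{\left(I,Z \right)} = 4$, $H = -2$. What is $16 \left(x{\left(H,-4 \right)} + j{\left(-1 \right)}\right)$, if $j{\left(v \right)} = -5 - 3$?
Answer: $-64$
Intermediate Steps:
$j{\left(v \right)} = -8$ ($j{\left(v \right)} = -5 - 3 = -8$)
$16 \left(x{\left(H,-4 \right)} + j{\left(-1 \right)}\right) = 16 \left(4 - 8\right) = 16 \left(-4\right) = -64$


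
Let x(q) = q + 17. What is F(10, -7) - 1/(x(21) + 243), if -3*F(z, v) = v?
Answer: 1964/843 ≈ 2.3298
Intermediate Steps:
x(q) = 17 + q
F(z, v) = -v/3
F(10, -7) - 1/(x(21) + 243) = -⅓*(-7) - 1/((17 + 21) + 243) = 7/3 - 1/(38 + 243) = 7/3 - 1/281 = 1964/843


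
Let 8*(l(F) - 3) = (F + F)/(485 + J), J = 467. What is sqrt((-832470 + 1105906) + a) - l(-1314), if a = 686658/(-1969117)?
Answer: -5055/1904 + sqrt(1060225344172380418)/1969117 ≈ 520.26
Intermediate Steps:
a = -686658/1969117 (a = 686658*(-1/1969117) = -686658/1969117 ≈ -0.34871)
l(F) = 3 + F/3808 (l(F) = 3 + ((F + F)/(485 + 467))/8 = 3 + ((2*F)/952)/8 = 3 + ((2*F)*(1/952))/8 = 3 + (F/476)/8 = 3 + F/3808)
sqrt((-832470 + 1105906) + a) - l(-1314) = sqrt((-832470 + 1105906) - 686658/1969117) - (3 + (1/3808)*(-1314)) = sqrt(273436 - 686658/1969117) - (3 - 657/1904) = sqrt(538426789354/1969117) - 1*5055/1904 = sqrt(1060225344172380418)/1969117 - 5055/1904 = -5055/1904 + sqrt(1060225344172380418)/1969117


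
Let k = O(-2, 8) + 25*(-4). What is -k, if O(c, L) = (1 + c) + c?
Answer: 103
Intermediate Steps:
O(c, L) = 1 + 2*c
k = -103 (k = (1 + 2*(-2)) + 25*(-4) = (1 - 4) - 100 = -3 - 100 = -103)
-k = -1*(-103) = 103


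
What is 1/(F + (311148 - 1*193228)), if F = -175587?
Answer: -1/57667 ≈ -1.7341e-5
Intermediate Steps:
1/(F + (311148 - 1*193228)) = 1/(-175587 + (311148 - 1*193228)) = 1/(-175587 + (311148 - 193228)) = 1/(-175587 + 117920) = 1/(-57667) = -1/57667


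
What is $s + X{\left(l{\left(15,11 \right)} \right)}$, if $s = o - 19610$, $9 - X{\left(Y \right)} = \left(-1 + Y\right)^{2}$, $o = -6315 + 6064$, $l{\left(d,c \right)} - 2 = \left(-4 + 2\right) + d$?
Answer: $-20048$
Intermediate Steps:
$l{\left(d,c \right)} = d$ ($l{\left(d,c \right)} = 2 + \left(\left(-4 + 2\right) + d\right) = 2 + \left(-2 + d\right) = d$)
$o = -251$
$X{\left(Y \right)} = 9 - \left(-1 + Y\right)^{2}$
$s = -19861$ ($s = -251 - 19610 = -19861$)
$s + X{\left(l{\left(15,11 \right)} \right)} = -19861 + \left(9 - \left(-1 + 15\right)^{2}\right) = -19861 + \left(9 - 14^{2}\right) = -19861 + \left(9 - 196\right) = -19861 - 187 = -20048$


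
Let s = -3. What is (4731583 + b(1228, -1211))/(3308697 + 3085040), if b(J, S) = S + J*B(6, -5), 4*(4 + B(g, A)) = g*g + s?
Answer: 676513/913391 ≈ 0.74066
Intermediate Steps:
B(g, A) = -19/4 + g²/4 (B(g, A) = -4 + (g*g - 3)/4 = -4 + (g² - 3)/4 = -4 + (-3 + g²)/4 = -4 + (-¾ + g²/4) = -19/4 + g²/4)
b(J, S) = S + 17*J/4 (b(J, S) = S + J*(-19/4 + (¼)*6²) = S + J*(-19/4 + (¼)*36) = S + J*(-19/4 + 9) = S + J*(17/4) = S + 17*J/4)
(4731583 + b(1228, -1211))/(3308697 + 3085040) = (4731583 + (-1211 + (17/4)*1228))/(3308697 + 3085040) = (4731583 + (-1211 + 5219))/6393737 = (4731583 + 4008)*(1/6393737) = 4735591*(1/6393737) = 676513/913391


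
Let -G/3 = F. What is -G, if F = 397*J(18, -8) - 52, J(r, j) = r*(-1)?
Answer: -21594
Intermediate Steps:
J(r, j) = -r
F = -7198 (F = 397*(-1*18) - 52 = 397*(-18) - 52 = -7146 - 52 = -7198)
G = 21594 (G = -3*(-7198) = 21594)
-G = -1*21594 = -21594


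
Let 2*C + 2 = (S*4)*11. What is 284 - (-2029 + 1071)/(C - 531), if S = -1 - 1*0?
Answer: 78189/277 ≈ 282.27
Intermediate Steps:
S = -1 (S = -1 + 0 = -1)
C = -23 (C = -1 + (-1*4*11)/2 = -1 + (-4*11)/2 = -1 + (1/2)*(-44) = -1 - 22 = -23)
284 - (-2029 + 1071)/(C - 531) = 284 - (-2029 + 1071)/(-23 - 531) = 284 - (-958)/(-554) = 284 - (-958)*(-1)/554 = 284 - 1*479/277 = 284 - 479/277 = 78189/277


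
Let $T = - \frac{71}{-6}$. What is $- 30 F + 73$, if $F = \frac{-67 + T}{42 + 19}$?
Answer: $\frac{6108}{61} \approx 100.13$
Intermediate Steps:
$T = \frac{71}{6}$ ($T = \left(-71\right) \left(- \frac{1}{6}\right) = \frac{71}{6} \approx 11.833$)
$F = - \frac{331}{366}$ ($F = \frac{-67 + \frac{71}{6}}{42 + 19} = - \frac{331}{6 \cdot 61} = \left(- \frac{331}{6}\right) \frac{1}{61} = - \frac{331}{366} \approx -0.90437$)
$- 30 F + 73 = \left(-30\right) \left(- \frac{331}{366}\right) + 73 = \frac{1655}{61} + 73 = \frac{6108}{61}$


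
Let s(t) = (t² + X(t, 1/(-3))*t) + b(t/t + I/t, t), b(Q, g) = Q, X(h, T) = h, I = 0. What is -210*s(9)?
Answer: -34230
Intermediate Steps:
s(t) = 1 + 2*t² (s(t) = (t² + t*t) + (t/t + 0/t) = (t² + t²) + (1 + 0) = 2*t² + 1 = 1 + 2*t²)
-210*s(9) = -210*(1 + 2*9²) = -210*(1 + 2*81) = -210*(1 + 162) = -210*163 = -34230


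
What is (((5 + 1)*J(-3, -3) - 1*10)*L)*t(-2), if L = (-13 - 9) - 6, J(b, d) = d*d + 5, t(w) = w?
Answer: 4144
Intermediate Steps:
J(b, d) = 5 + d² (J(b, d) = d² + 5 = 5 + d²)
L = -28 (L = -22 - 6 = -28)
(((5 + 1)*J(-3, -3) - 1*10)*L)*t(-2) = (((5 + 1)*(5 + (-3)²) - 1*10)*(-28))*(-2) = ((6*(5 + 9) - 10)*(-28))*(-2) = ((6*14 - 10)*(-28))*(-2) = ((84 - 10)*(-28))*(-2) = (74*(-28))*(-2) = -2072*(-2) = 4144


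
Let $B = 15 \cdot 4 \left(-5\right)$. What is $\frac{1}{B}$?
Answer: $- \frac{1}{300} \approx -0.0033333$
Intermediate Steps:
$B = -300$ ($B = 60 \left(-5\right) = -300$)
$\frac{1}{B} = \frac{1}{-300} = - \frac{1}{300}$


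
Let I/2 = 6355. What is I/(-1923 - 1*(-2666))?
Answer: 12710/743 ≈ 17.106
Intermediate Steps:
I = 12710 (I = 2*6355 = 12710)
I/(-1923 - 1*(-2666)) = 12710/(-1923 - 1*(-2666)) = 12710/(-1923 + 2666) = 12710/743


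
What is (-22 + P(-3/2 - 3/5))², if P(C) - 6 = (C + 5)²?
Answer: 576081/10000 ≈ 57.608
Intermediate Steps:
P(C) = 6 + (5 + C)² (P(C) = 6 + (C + 5)² = 6 + (5 + C)²)
(-22 + P(-3/2 - 3/5))² = (-22 + (6 + (5 + (-3/2 - 3/5))²))² = (-22 + (6 + (5 + (-3*½ - 3*⅕))²))² = (-22 + (6 + (5 + (-3/2 - ⅗))²))² = (-22 + (6 + (5 - 21/10)²))² = (-22 + (6 + (29/10)²))² = (-22 + (6 + 841/100))² = (-22 + 1441/100)² = (-759/100)² = 576081/10000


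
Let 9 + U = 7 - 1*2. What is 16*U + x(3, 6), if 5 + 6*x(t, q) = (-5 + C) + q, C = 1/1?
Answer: -129/2 ≈ -64.500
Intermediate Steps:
C = 1
x(t, q) = -3/2 + q/6 (x(t, q) = -5/6 + ((-5 + 1) + q)/6 = -5/6 + (-4 + q)/6 = -5/6 + (-2/3 + q/6) = -3/2 + q/6)
U = -4 (U = -9 + (7 - 1*2) = -9 + (7 - 2) = -9 + 5 = -4)
16*U + x(3, 6) = 16*(-4) + (-3/2 + (1/6)*6) = -64 + (-3/2 + 1) = -64 - 1/2 = -129/2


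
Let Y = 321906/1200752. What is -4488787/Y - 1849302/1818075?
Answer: -233316174781024486/13934505975 ≈ -1.6744e+7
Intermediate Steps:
Y = 160953/600376 (Y = 321906*(1/1200752) = 160953/600376 ≈ 0.26809)
-4488787/Y - 1849302/1818075 = -4488787/160953/600376 - 1849302/1818075 = -4488787*600376/160953 - 1849302*1/1818075 = -2694959983912/160953 - 88062/86575 = -233316174781024486/13934505975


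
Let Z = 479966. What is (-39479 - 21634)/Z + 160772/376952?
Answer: 3383026636/11307758977 ≈ 0.29918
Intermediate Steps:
(-39479 - 21634)/Z + 160772/376952 = (-39479 - 21634)/479966 + 160772/376952 = -61113*1/479966 + 160772*(1/376952) = -61113/479966 + 40193/94238 = 3383026636/11307758977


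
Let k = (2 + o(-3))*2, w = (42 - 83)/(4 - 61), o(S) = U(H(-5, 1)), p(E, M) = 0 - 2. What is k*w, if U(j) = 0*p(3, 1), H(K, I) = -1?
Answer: 164/57 ≈ 2.8772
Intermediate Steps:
p(E, M) = -2
U(j) = 0 (U(j) = 0*(-2) = 0)
o(S) = 0
w = 41/57 (w = -41/(-57) = -41*(-1/57) = 41/57 ≈ 0.71930)
k = 4 (k = (2 + 0)*2 = 2*2 = 4)
k*w = 4*(41/57) = 164/57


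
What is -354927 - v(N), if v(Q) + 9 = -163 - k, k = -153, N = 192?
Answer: -354908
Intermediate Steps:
v(Q) = -19 (v(Q) = -9 + (-163 - 1*(-153)) = -9 + (-163 + 153) = -9 - 10 = -19)
-354927 - v(N) = -354927 - 1*(-19) = -354927 + 19 = -354908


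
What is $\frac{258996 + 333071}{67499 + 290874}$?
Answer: $\frac{592067}{358373} \approx 1.6521$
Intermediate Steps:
$\frac{258996 + 333071}{67499 + 290874} = \frac{592067}{358373}$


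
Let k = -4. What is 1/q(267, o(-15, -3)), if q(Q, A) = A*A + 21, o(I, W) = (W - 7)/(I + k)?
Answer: 361/7681 ≈ 0.046999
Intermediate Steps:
o(I, W) = (-7 + W)/(-4 + I) (o(I, W) = (W - 7)/(I - 4) = (-7 + W)/(-4 + I))
q(Q, A) = 21 + A² (q(Q, A) = A² + 21 = 21 + A²)
1/q(267, o(-15, -3)) = 1/(21 + ((-7 - 3)/(-4 - 15))²) = 1/(21 + (-10/(-19))²) = 1/(21 + (-1/19*(-10))²) = 1/(21 + (10/19)²) = 1/(21 + 100/361) = 1/(7681/361) = 361/7681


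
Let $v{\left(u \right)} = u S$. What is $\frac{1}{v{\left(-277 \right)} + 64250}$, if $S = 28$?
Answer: $\frac{1}{56494} \approx 1.7701 \cdot 10^{-5}$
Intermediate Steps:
$v{\left(u \right)} = 28 u$ ($v{\left(u \right)} = u 28 = 28 u$)
$\frac{1}{v{\left(-277 \right)} + 64250} = \frac{1}{28 \left(-277\right) + 64250} = \frac{1}{-7756 + 64250} = \frac{1}{56494}$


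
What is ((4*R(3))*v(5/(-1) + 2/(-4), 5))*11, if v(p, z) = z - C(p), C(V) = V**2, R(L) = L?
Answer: -3333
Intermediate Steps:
v(p, z) = z - p**2
((4*R(3))*v(5/(-1) + 2/(-4), 5))*11 = ((4*3)*(5 - (5/(-1) + 2/(-4))**2))*11 = (12*(5 - (5*(-1) + 2*(-1/4))**2))*11 = (12*(5 - (-5 - 1/2)**2))*11 = (12*(5 - (-11/2)**2))*11 = (12*(5 - 1*121/4))*11 = (12*(5 - 121/4))*11 = (12*(-101/4))*11 = -303*11 = -3333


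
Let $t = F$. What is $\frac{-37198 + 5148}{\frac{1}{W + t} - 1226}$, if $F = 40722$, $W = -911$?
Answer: $\frac{255188510}{9761657} \approx 26.142$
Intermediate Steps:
$t = 40722$
$\frac{-37198 + 5148}{\frac{1}{W + t} - 1226} = \frac{-37198 + 5148}{\frac{1}{-911 + 40722} - 1226} = - \frac{32050}{\frac{1}{39811} - 1226} = - \frac{32050}{- \frac{48808285}{39811}} = \left(-32050\right) \left(- \frac{39811}{48808285}\right) = \frac{255188510}{9761657}$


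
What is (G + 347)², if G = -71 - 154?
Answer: 14884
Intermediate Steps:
G = -225
(G + 347)² = (-225 + 347)² = 122² = 14884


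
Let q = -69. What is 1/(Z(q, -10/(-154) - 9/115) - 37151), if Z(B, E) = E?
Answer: -8855/328972223 ≈ -2.6917e-5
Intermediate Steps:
1/(Z(q, -10/(-154) - 9/115) - 37151) = 1/((-10/(-154) - 9/115) - 37151) = 1/((-10*(-1/154) - 9*1/115) - 37151) = 1/((5/77 - 9/115) - 37151) = 1/(-118/8855 - 37151) = 1/(-328972223/8855) = -8855/328972223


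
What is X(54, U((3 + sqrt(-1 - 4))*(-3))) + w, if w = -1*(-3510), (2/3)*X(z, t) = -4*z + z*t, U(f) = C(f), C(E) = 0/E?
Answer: 3186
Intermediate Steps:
C(E) = 0
U(f) = 0
X(z, t) = -6*z + 3*t*z/2 (X(z, t) = 3*(-4*z + z*t)/2 = 3*(-4*z + t*z)/2 = -6*z + 3*t*z/2)
w = 3510
X(54, U((3 + sqrt(-1 - 4))*(-3))) + w = (3/2)*54*(-4 + 0) + 3510 = (3/2)*54*(-4) + 3510 = -324 + 3510 = 3186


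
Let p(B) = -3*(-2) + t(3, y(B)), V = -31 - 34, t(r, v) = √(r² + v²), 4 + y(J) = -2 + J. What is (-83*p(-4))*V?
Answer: 32370 + 5395*√109 ≈ 88696.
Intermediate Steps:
y(J) = -6 + J (y(J) = -4 + (-2 + J) = -6 + J)
V = -65
p(B) = 6 + √(9 + (-6 + B)²) (p(B) = -3*(-2) + √(3² + (-6 + B)²) = 6 + √(9 + (-6 + B)²))
(-83*p(-4))*V = -83*(6 + √(9 + (-6 - 4)²))*(-65) = -83*(6 + √(9 + (-10)²))*(-65) = -83*(6 + √(9 + 100))*(-65) = -83*(6 + √109)*(-65) = (-498 - 83*√109)*(-65) = 32370 + 5395*√109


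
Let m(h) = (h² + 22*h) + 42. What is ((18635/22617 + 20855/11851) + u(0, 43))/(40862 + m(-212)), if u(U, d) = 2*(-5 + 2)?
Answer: -9343709/222041609136 ≈ -4.2081e-5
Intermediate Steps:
u(U, d) = -6 (u(U, d) = 2*(-3) = -6)
m(h) = 42 + h² + 22*h
((18635/22617 + 20855/11851) + u(0, 43))/(40862 + m(-212)) = ((18635/22617 + 20855/11851) - 6)/(40862 + (42 + (-212)² + 22*(-212))) = ((18635*(1/22617) + 20855*(1/11851)) - 6)/(40862 + (42 + 44944 - 4664)) = ((18635/22617 + 20855/11851) - 6)/(40862 + 40322) = (14133080/5470083 - 6)/81184 = -18687418/5470083*1/81184 = -9343709/222041609136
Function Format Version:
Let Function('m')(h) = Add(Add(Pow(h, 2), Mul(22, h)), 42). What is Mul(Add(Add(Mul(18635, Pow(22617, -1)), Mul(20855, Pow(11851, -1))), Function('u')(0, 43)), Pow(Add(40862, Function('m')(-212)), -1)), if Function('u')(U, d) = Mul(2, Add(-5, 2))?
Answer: Rational(-9343709, 222041609136) ≈ -4.2081e-5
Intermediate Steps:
Function('u')(U, d) = -6 (Function('u')(U, d) = Mul(2, -3) = -6)
Function('m')(h) = Add(42, Pow(h, 2), Mul(22, h))
Mul(Add(Add(Mul(18635, Pow(22617, -1)), Mul(20855, Pow(11851, -1))), Function('u')(0, 43)), Pow(Add(40862, Function('m')(-212)), -1)) = Mul(Add(Add(Mul(18635, Pow(22617, -1)), Mul(20855, Pow(11851, -1))), -6), Pow(Add(40862, Add(42, Pow(-212, 2), Mul(22, -212))), -1)) = Mul(Add(Add(Mul(18635, Rational(1, 22617)), Mul(20855, Rational(1, 11851))), -6), Pow(Add(40862, Add(42, 44944, -4664)), -1)) = Mul(Add(Add(Rational(18635, 22617), Rational(20855, 11851)), -6), Pow(Add(40862, 40322), -1)) = Mul(Add(Rational(14133080, 5470083), -6), Pow(81184, -1)) = Mul(Rational(-18687418, 5470083), Rational(1, 81184)) = Rational(-9343709, 222041609136)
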